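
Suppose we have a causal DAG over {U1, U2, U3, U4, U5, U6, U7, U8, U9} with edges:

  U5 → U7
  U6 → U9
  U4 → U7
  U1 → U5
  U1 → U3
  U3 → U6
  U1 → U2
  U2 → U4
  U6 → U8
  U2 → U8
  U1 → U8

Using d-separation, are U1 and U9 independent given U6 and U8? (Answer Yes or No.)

We examine all 4 paths between U1 and U9:
Path 1: U1 → U2 → U8 ← U6 → U9
  U6 is a fork here and U6 is conditioned on, so the path is blocked at U6.
Path 2: U1 → U8 ← U6 → U9
  U6 is a fork here and U6 is conditioned on, so the path is blocked at U6.
Path 3: U1 → U5 → U7 ← U4 ← U2 → U8 ← U6 → U9
  U7 is a collider here and neither U7 nor any of its descendants is conditioned on, so the collider stays closed — the path is blocked at U7.
Path 4: U1 → U3 → U6 → U9
  U6 is a chain here and U6 is conditioned on, so the path is blocked at U6.
All paths are blocked; U1 ⊥ U9 | {U6, U8} holds.

Yes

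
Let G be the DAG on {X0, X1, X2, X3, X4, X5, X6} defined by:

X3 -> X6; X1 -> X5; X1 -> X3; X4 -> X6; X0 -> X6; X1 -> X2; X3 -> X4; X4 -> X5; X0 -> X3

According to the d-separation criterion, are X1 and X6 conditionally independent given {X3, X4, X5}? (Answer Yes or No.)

No — X1 and X6 are not d-separated given {X3, X4, X5}.

There are 6 undirected paths between X1 and X6; checking each against the conditioning set {X3, X4, X5}:
  1. X1 → X3 ← X0 → X6 — X3:collider[open]; X0:fork[open] ⇒ active
  2. X1 → X3 → X4 → X6 — X3:chain[blocks]; X4:chain[blocks] ⇒ blocked
  3. X1 → X3 → X6 — X3:chain[blocks] ⇒ blocked
  4. X1 → X5 ← X4 ← X3 ← X0 → X6 — X5:collider[open]; X4:chain[blocks]; X3:chain[blocks]; X0:fork[open] ⇒ blocked
  5. X1 → X5 ← X4 ← X3 → X6 — X5:collider[open]; X4:chain[blocks]; X3:fork[blocks] ⇒ blocked
  6. X1 → X5 ← X4 → X6 — X5:collider[open]; X4:fork[blocks] ⇒ blocked
Because an active path exists, X1 and X6 are not d-separated.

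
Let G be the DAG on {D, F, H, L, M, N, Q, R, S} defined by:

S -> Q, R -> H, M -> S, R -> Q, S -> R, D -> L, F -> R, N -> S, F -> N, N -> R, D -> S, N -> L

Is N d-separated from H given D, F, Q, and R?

Enumerating the 6 paths from N to H and testing each for blocking by {D, F, Q, R}:
Path 1: N → S → R → H
  R is a chain here and R is conditioned on, so the path is blocked at R.
Path 2: N → S → Q ← R → H
  R is a fork here and R is conditioned on, so the path is blocked at R.
Path 3: N → R → H
  R is a chain here and R is conditioned on, so the path is blocked at R.
Path 4: N ← F → R → H
  F is a fork here and F is conditioned on, so the path is blocked at F.
Path 5: N → L ← D → S → R → H
  L is a collider here and neither L nor any of its descendants is conditioned on, so the collider stays closed — the path is blocked at L.
Path 6: N → L ← D → S → Q ← R → H
  L is a collider here and neither L nor any of its descendants is conditioned on, so the collider stays closed — the path is blocked at L.
All paths are blocked; N ⊥ H | {D, F, Q, R} holds.

Yes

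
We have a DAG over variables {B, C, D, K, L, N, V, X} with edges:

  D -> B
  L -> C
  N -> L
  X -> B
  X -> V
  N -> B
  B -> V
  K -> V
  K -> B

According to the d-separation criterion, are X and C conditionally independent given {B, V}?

3 paths connect X and C; each must be blocked for d-separation to hold:
  1. X → B ← N → L → C — B:collider[open]; N:fork[open]; L:chain[open] ⇒ active
  2. X → V ← B ← N → L → C — V:collider[open]; B:chain[blocks]; N:fork[open]; L:chain[open] ⇒ blocked
  3. X → V ← K → B ← N → L → C — V:collider[open]; K:fork[open]; B:collider[open]; N:fork[open]; L:chain[open] ⇒ active
Because an active path exists, X and C are not d-separated.

No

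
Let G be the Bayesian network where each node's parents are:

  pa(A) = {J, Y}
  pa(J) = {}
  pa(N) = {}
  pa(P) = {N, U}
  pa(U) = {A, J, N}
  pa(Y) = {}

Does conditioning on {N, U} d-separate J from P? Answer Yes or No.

We examine all 4 paths between J and P:
Path 1: J → A → U ← N → P
  N is a fork here and N is conditioned on, so the path is blocked at N.
Path 2: J → A → U → P
  U is a chain here and U is conditioned on, so the path is blocked at U.
Path 3: J → U ← N → P
  N is a fork here and N is conditioned on, so the path is blocked at N.
Path 4: J → U → P
  U is a chain here and U is conditioned on, so the path is blocked at U.
Since every path is blocked, d-separation holds.

Yes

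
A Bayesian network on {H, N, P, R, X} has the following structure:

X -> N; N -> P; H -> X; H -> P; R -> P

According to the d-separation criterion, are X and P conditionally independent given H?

Enumerating the 2 paths from X to P and testing each for blocking by {H}:
Path 1: X → N → P
  N is a chain and N is not conditioned on — no node blocks this path, so it is active.
Path 2: X ← H → P
  H is a fork here and H is conditioned on, so the path is blocked at H.
Because an active path exists, X and P are not d-separated.

No — X and P are not d-separated given {H}.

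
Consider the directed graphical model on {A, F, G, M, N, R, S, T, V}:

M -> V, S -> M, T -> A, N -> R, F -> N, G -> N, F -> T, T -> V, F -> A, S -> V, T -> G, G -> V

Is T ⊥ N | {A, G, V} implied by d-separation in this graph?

4 paths connect T and N; each must be blocked for d-separation to hold:
Path 1: T → A ← F → N
  A is a collider and A is conditioned on, which opens it; F is a fork and F is not conditioned on — no node blocks this path, so it is active.
Path 2: T → G → N
  G is a chain here and G is conditioned on, so the path is blocked at G.
Path 3: T ← F → N
  F is a fork and F is not conditioned on — no node blocks this path, so it is active.
Path 4: T → V ← G → N
  G is a fork here and G is conditioned on, so the path is blocked at G.
At least one path is unblocked, so d-separation fails.

No — T and N are not d-separated given {A, G, V}.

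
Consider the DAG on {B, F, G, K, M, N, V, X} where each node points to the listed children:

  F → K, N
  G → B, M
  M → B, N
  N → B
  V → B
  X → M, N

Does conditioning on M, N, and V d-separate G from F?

No

We examine all 6 paths between G and F:
Path 1: G → M → N ← F
  M is a chain here and M is conditioned on, so the path is blocked at M.
Path 2: G → M ← X → N ← F
  M is a collider and M is conditioned on, which opens it; X is a fork and X is not conditioned on; N is a collider and N is conditioned on, which opens it — no node blocks this path, so it is active.
Path 3: G → M → B ← N ← F
  M is a chain here and M is conditioned on, so the path is blocked at M.
Path 4: G → B ← N ← F
  B is a collider here and neither B nor any of its descendants is conditioned on, so the collider stays closed — the path is blocked at B.
Path 5: G → B ← M → N ← F
  B is a collider here and neither B nor any of its descendants is conditioned on, so the collider stays closed — the path is blocked at B.
Path 6: G → B ← M ← X → N ← F
  B is a collider here and neither B nor any of its descendants is conditioned on, so the collider stays closed — the path is blocked at B.
Because an active path exists, G and F are not d-separated.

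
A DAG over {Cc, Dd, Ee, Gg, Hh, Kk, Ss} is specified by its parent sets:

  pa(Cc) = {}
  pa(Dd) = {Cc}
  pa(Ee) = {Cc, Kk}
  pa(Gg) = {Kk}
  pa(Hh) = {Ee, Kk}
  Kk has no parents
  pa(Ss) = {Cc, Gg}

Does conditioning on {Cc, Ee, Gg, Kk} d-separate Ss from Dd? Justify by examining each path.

Yes

There are 3 undirected paths between Ss and Dd; checking each against the conditioning set {Cc, Ee, Gg, Kk}:
  1. Ss ← Cc → Dd — Cc:fork[blocks] ⇒ blocked
  2. Ss ← Gg ← Kk → Hh ← Ee ← Cc → Dd — Gg:chain[blocks]; Kk:fork[blocks]; Hh:collider[blocks]; Ee:chain[blocks]; Cc:fork[blocks] ⇒ blocked
  3. Ss ← Gg ← Kk → Ee ← Cc → Dd — Gg:chain[blocks]; Kk:fork[blocks]; Ee:collider[open]; Cc:fork[blocks] ⇒ blocked
Every path is blocked, so Ss and Dd are d-separated given {Cc, Ee, Gg, Kk}.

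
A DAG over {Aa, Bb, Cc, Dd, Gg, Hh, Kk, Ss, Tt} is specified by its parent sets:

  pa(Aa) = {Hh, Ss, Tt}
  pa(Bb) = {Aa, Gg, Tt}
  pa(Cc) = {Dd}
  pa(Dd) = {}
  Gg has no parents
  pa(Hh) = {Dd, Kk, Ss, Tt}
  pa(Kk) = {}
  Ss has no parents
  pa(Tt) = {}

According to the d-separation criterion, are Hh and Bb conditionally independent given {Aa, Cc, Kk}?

6 paths connect Hh and Bb; each must be blocked for d-separation to hold:
Path 1: Hh → Aa → Bb
  Aa is a chain here and Aa is conditioned on, so the path is blocked at Aa.
Path 2: Hh → Aa ← Tt → Bb
  Aa is a collider and Aa is conditioned on, which opens it; Tt is a fork and Tt is not conditioned on — no node blocks this path, so it is active.
Path 3: Hh ← Tt → Bb
  Tt is a fork and Tt is not conditioned on — no node blocks this path, so it is active.
Path 4: Hh ← Tt → Aa → Bb
  Aa is a chain here and Aa is conditioned on, so the path is blocked at Aa.
Path 5: Hh ← Ss → Aa → Bb
  Aa is a chain here and Aa is conditioned on, so the path is blocked at Aa.
Path 6: Hh ← Ss → Aa ← Tt → Bb
  Ss is a fork and Ss is not conditioned on; Aa is a collider and Aa is conditioned on, which opens it; Tt is a fork and Tt is not conditioned on — no node blocks this path, so it is active.
Since the path Hh → Aa ← Tt → Bb is active, Hh and Bb are not d-separated given {Aa, Cc, Kk}.

No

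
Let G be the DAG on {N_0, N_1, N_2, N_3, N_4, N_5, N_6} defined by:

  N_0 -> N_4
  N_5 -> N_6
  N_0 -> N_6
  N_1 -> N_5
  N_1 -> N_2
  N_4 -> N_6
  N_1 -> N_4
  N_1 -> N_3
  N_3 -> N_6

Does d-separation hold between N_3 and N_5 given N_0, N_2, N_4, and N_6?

No — N_3 and N_5 are not d-separated given {N_0, N_2, N_4, N_6}.

Enumerating the 6 paths from N_3 to N_5 and testing each for blocking by {N_0, N_2, N_4, N_6}:
  1. N_3 ← N_1 → N_4 ← N_0 → N_6 ← N_5 — N_1:fork[open]; N_4:collider[open]; N_0:fork[blocks]; N_6:collider[open] ⇒ blocked
  2. N_3 ← N_1 → N_4 → N_6 ← N_5 — N_1:fork[open]; N_4:chain[blocks]; N_6:collider[open] ⇒ blocked
  3. N_3 ← N_1 → N_5 — N_1:fork[open] ⇒ active
  4. N_3 → N_6 ← N_0 → N_4 ← N_1 → N_5 — N_6:collider[open]; N_0:fork[blocks]; N_4:collider[open]; N_1:fork[open] ⇒ blocked
  5. N_3 → N_6 ← N_4 ← N_1 → N_5 — N_6:collider[open]; N_4:chain[blocks]; N_1:fork[open] ⇒ blocked
  6. N_3 → N_6 ← N_5 — N_6:collider[open] ⇒ active
Because an active path exists, N_3 and N_5 are not d-separated.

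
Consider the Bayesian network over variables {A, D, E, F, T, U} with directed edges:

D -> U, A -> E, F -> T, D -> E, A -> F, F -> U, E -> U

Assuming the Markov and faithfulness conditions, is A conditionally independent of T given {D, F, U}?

Enumerating the 3 paths from A to T and testing each for blocking by {D, F, U}:
  1. A → E ← D → U ← F → T — E:collider[open]; D:fork[blocks]; U:collider[open]; F:fork[blocks] ⇒ blocked
  2. A → E → U ← F → T — E:chain[open]; U:collider[open]; F:fork[blocks] ⇒ blocked
  3. A → F → T — F:chain[blocks] ⇒ blocked
All paths are blocked; A ⊥ T | {D, F, U} holds.

Yes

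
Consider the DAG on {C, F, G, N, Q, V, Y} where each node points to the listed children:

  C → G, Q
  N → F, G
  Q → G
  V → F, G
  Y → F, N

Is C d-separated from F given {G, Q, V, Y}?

No

6 paths connect C and F; each must be blocked for d-separation to hold:
Path 1: C → G ← N ← Y → F
  Y is a fork here and Y is conditioned on, so the path is blocked at Y.
Path 2: C → G ← N → F
  G is a collider and G is conditioned on, which opens it; N is a fork and N is not conditioned on — no node blocks this path, so it is active.
Path 3: C → G ← V → F
  V is a fork here and V is conditioned on, so the path is blocked at V.
Path 4: C → Q → G ← N ← Y → F
  Q is a chain here and Q is conditioned on, so the path is blocked at Q.
Path 5: C → Q → G ← N → F
  Q is a chain here and Q is conditioned on, so the path is blocked at Q.
Path 6: C → Q → G ← V → F
  Q is a chain here and Q is conditioned on, so the path is blocked at Q.
Because an active path exists, C and F are not d-separated.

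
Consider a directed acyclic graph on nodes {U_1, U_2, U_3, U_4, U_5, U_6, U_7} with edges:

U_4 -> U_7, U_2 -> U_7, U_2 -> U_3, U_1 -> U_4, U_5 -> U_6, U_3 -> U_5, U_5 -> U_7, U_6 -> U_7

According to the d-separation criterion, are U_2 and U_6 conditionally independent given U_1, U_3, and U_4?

Yes

There are 4 undirected paths between U_2 and U_6; checking each against the conditioning set {U_1, U_3, U_4}:
Path 1: U_2 → U_7 ← U_5 → U_6
  U_7 is a collider here and neither U_7 nor any of its descendants is conditioned on, so the collider stays closed — the path is blocked at U_7.
Path 2: U_2 → U_7 ← U_6
  U_7 is a collider here and neither U_7 nor any of its descendants is conditioned on, so the collider stays closed — the path is blocked at U_7.
Path 3: U_2 → U_3 → U_5 → U_7 ← U_6
  U_3 is a chain here and U_3 is conditioned on, so the path is blocked at U_3.
Path 4: U_2 → U_3 → U_5 → U_6
  U_3 is a chain here and U_3 is conditioned on, so the path is blocked at U_3.
All paths are blocked; U_2 ⊥ U_6 | {U_1, U_3, U_4} holds.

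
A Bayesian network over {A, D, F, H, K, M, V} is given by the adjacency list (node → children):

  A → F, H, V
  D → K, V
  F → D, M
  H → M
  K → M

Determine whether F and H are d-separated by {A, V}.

Enumerating the 6 paths from F to H and testing each for blocking by {A, V}:
  1. F → M ← K ← D → V ← A → H — M:collider[blocks]; K:chain[open]; D:fork[open]; V:collider[open]; A:fork[blocks] ⇒ blocked
  2. F → M ← H — M:collider[blocks] ⇒ blocked
  3. F → D → V ← A → H — D:chain[open]; V:collider[open]; A:fork[blocks] ⇒ blocked
  4. F → D → K → M ← H — D:chain[open]; K:chain[open]; M:collider[blocks] ⇒ blocked
  5. F ← A → V ← D → K → M ← H — A:fork[blocks]; V:collider[open]; D:fork[open]; K:chain[open]; M:collider[blocks] ⇒ blocked
  6. F ← A → H — A:fork[blocks] ⇒ blocked
Every path is blocked, so F and H are d-separated given {A, V}.

Yes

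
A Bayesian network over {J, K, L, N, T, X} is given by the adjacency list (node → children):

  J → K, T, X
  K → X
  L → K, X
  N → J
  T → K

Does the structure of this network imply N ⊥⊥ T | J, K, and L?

There are 4 undirected paths between N and T; checking each against the conditioning set {J, K, L}:
Path 1: N → J → T
  J is a chain here and J is conditioned on, so the path is blocked at J.
Path 2: N → J → K ← T
  J is a chain here and J is conditioned on, so the path is blocked at J.
Path 3: N → J → X ← L → K ← T
  J is a chain here and J is conditioned on, so the path is blocked at J.
Path 4: N → J → X ← K ← T
  J is a chain here and J is conditioned on, so the path is blocked at J.
All paths are blocked; N ⊥ T | {J, K, L} holds.

Yes — N and T are d-separated given {J, K, L}.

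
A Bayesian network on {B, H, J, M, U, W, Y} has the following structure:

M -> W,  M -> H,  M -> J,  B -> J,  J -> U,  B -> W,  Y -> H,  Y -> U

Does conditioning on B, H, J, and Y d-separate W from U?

Yes — W and U are d-separated given {B, H, J, Y}.

Enumerating the 4 paths from W to U and testing each for blocking by {B, H, J, Y}:
Path 1: W ← B → J → U
  B is a fork here and B is conditioned on, so the path is blocked at B.
Path 2: W ← B → J ← M → H ← Y → U
  B is a fork here and B is conditioned on, so the path is blocked at B.
Path 3: W ← M → J → U
  J is a chain here and J is conditioned on, so the path is blocked at J.
Path 4: W ← M → H ← Y → U
  Y is a fork here and Y is conditioned on, so the path is blocked at Y.
Every path is blocked, so W and U are d-separated given {B, H, J, Y}.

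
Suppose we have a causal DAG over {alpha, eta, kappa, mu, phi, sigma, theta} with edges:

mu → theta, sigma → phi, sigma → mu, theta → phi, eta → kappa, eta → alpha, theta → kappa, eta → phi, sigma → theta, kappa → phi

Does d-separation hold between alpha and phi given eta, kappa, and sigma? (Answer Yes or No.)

Yes

We examine all 5 paths between alpha and phi:
Path 1: alpha ← eta → phi
  eta is a fork here and eta is conditioned on, so the path is blocked at eta.
Path 2: alpha ← eta → kappa → phi
  eta is a fork here and eta is conditioned on, so the path is blocked at eta.
Path 3: alpha ← eta → kappa ← theta → phi
  eta is a fork here and eta is conditioned on, so the path is blocked at eta.
Path 4: alpha ← eta → kappa ← theta ← sigma → phi
  eta is a fork here and eta is conditioned on, so the path is blocked at eta.
Path 5: alpha ← eta → kappa ← theta ← mu ← sigma → phi
  eta is a fork here and eta is conditioned on, so the path is blocked at eta.
All paths are blocked; alpha ⊥ phi | {eta, kappa, sigma} holds.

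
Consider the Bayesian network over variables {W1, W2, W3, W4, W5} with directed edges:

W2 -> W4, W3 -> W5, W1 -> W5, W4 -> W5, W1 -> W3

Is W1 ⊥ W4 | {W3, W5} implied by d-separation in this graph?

Enumerating the 2 paths from W1 to W4 and testing each for blocking by {W3, W5}:
Path 1: W1 → W3 → W5 ← W4
  W3 is a chain here and W3 is conditioned on, so the path is blocked at W3.
Path 2: W1 → W5 ← W4
  W5 is a collider and W5 is conditioned on, which opens it — no node blocks this path, so it is active.
Because an active path exists, W1 and W4 are not d-separated.

No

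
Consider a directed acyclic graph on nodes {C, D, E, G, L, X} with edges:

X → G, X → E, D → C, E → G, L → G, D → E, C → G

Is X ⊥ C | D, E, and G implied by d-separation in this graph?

Enumerating the 4 paths from X to C and testing each for blocking by {D, E, G}:
Path 1: X → G ← C
  G is a collider and G is conditioned on, which opens it — no node blocks this path, so it is active.
Path 2: X → G ← E ← D → C
  E is a chain here and E is conditioned on, so the path is blocked at E.
Path 3: X → E → G ← C
  E is a chain here and E is conditioned on, so the path is blocked at E.
Path 4: X → E ← D → C
  D is a fork here and D is conditioned on, so the path is blocked at D.
Since the path X → G ← C is active, X and C are not d-separated given {D, E, G}.

No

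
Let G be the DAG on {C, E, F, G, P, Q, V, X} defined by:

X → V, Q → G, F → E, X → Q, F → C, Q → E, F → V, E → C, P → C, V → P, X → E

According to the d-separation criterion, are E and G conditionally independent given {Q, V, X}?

Yes

Enumerating the 6 paths from E to G and testing each for blocking by {Q, V, X}:
Path 1: E ← F → V ← X → Q → G
  X is a fork here and X is conditioned on, so the path is blocked at X.
Path 2: E ← F → C ← P ← V ← X → Q → G
  C is a collider here and neither C nor any of its descendants is conditioned on, so the collider stays closed — the path is blocked at C.
Path 3: E ← X → Q → G
  X is a fork here and X is conditioned on, so the path is blocked at X.
Path 4: E ← Q → G
  Q is a fork here and Q is conditioned on, so the path is blocked at Q.
Path 5: E → C ← F → V ← X → Q → G
  C is a collider here and neither C nor any of its descendants is conditioned on, so the collider stays closed — the path is blocked at C.
Path 6: E → C ← P ← V ← X → Q → G
  C is a collider here and neither C nor any of its descendants is conditioned on, so the collider stays closed — the path is blocked at C.
Every path is blocked, so E and G are d-separated given {Q, V, X}.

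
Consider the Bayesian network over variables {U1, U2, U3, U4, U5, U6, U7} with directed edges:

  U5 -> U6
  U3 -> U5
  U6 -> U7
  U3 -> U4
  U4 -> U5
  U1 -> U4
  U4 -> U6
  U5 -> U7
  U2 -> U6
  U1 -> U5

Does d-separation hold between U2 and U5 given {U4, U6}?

We examine all 5 paths between U2 and U5:
Path 1: U2 → U6 ← U5
  U6 is a collider and U6 is conditioned on, which opens it — no node blocks this path, so it is active.
Path 2: U2 → U6 → U7 ← U5
  U6 is a chain here and U6 is conditioned on, so the path is blocked at U6.
Path 3: U2 → U6 ← U4 ← U1 → U5
  U4 is a chain here and U4 is conditioned on, so the path is blocked at U4.
Path 4: U2 → U6 ← U4 → U5
  U4 is a fork here and U4 is conditioned on, so the path is blocked at U4.
Path 5: U2 → U6 ← U4 ← U3 → U5
  U4 is a chain here and U4 is conditioned on, so the path is blocked at U4.
Since the path U2 → U6 ← U5 is active, U2 and U5 are not d-separated given {U4, U6}.

No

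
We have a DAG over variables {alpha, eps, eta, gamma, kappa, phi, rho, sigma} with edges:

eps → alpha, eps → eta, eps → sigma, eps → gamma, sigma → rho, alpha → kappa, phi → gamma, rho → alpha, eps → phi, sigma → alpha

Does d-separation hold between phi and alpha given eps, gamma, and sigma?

Enumerating the 6 paths from phi to alpha and testing each for blocking by {eps, gamma, sigma}:
  1. phi → gamma ← eps → alpha — gamma:collider[open]; eps:fork[blocks] ⇒ blocked
  2. phi → gamma ← eps → sigma → alpha — gamma:collider[open]; eps:fork[blocks]; sigma:chain[blocks] ⇒ blocked
  3. phi → gamma ← eps → sigma → rho → alpha — gamma:collider[open]; eps:fork[blocks]; sigma:chain[blocks]; rho:chain[open] ⇒ blocked
  4. phi ← eps → alpha — eps:fork[blocks] ⇒ blocked
  5. phi ← eps → sigma → alpha — eps:fork[blocks]; sigma:chain[blocks] ⇒ blocked
  6. phi ← eps → sigma → rho → alpha — eps:fork[blocks]; sigma:chain[blocks]; rho:chain[open] ⇒ blocked
All paths are blocked; phi ⊥ alpha | {eps, gamma, sigma} holds.

Yes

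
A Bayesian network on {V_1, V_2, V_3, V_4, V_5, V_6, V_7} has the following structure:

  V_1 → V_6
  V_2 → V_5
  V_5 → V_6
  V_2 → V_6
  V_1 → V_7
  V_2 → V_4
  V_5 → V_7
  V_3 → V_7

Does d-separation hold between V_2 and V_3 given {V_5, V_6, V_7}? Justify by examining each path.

No

We examine all 4 paths between V_2 and V_3:
  1. V_2 → V_5 → V_7 ← V_3 — V_5:chain[blocks]; V_7:collider[open] ⇒ blocked
  2. V_2 → V_5 → V_6 ← V_1 → V_7 ← V_3 — V_5:chain[blocks]; V_6:collider[open]; V_1:fork[open]; V_7:collider[open] ⇒ blocked
  3. V_2 → V_6 ← V_5 → V_7 ← V_3 — V_6:collider[open]; V_5:fork[blocks]; V_7:collider[open] ⇒ blocked
  4. V_2 → V_6 ← V_1 → V_7 ← V_3 — V_6:collider[open]; V_1:fork[open]; V_7:collider[open] ⇒ active
At least one path is unblocked, so d-separation fails.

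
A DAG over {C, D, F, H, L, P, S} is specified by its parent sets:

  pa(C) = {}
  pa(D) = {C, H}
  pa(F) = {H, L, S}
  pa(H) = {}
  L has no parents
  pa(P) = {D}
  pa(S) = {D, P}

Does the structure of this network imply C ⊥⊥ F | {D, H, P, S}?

Yes

We examine all 3 paths between C and F:
  1. C → D → S → F — D:chain[blocks]; S:chain[blocks] ⇒ blocked
  2. C → D ← H → F — D:collider[open]; H:fork[blocks] ⇒ blocked
  3. C → D → P → S → F — D:chain[blocks]; P:chain[blocks]; S:chain[blocks] ⇒ blocked
Since every path is blocked, d-separation holds.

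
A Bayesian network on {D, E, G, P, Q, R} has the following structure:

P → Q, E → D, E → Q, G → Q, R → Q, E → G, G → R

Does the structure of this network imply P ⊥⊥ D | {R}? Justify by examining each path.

Enumerating the 3 paths from P to D and testing each for blocking by {R}:
Path 1: P → Q ← G ← E → D
  Q is a collider here and neither Q nor any of its descendants is conditioned on, so the collider stays closed — the path is blocked at Q.
Path 2: P → Q ← E → D
  Q is a collider here and neither Q nor any of its descendants is conditioned on, so the collider stays closed — the path is blocked at Q.
Path 3: P → Q ← R ← G ← E → D
  Q is a collider here and neither Q nor any of its descendants is conditioned on, so the collider stays closed — the path is blocked at Q.
All paths are blocked; P ⊥ D | {R} holds.

Yes — P and D are d-separated given {R}.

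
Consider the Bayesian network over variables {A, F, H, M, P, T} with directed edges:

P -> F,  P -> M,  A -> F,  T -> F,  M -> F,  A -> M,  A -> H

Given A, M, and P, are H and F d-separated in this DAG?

Enumerating the 3 paths from H to F and testing each for blocking by {A, M, P}:
  1. H ← A → M ← P → F — A:fork[blocks]; M:collider[open]; P:fork[blocks] ⇒ blocked
  2. H ← A → M → F — A:fork[blocks]; M:chain[blocks] ⇒ blocked
  3. H ← A → F — A:fork[blocks] ⇒ blocked
All paths are blocked; H ⊥ F | {A, M, P} holds.

Yes — H and F are d-separated given {A, M, P}.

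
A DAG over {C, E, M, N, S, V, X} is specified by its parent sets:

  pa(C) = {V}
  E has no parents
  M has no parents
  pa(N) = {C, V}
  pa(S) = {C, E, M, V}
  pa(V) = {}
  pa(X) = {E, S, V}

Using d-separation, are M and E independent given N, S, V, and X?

Enumerating the 5 paths from M to E and testing each for blocking by {N, S, V, X}:
  1. M → S ← E — S:collider[open] ⇒ active
  2. M → S ← V → X ← E — S:collider[open]; V:fork[blocks]; X:collider[open] ⇒ blocked
  3. M → S → X ← E — S:chain[blocks]; X:collider[open] ⇒ blocked
  4. M → S ← C → N ← V → X ← E — S:collider[open]; C:fork[open]; N:collider[open]; V:fork[blocks]; X:collider[open] ⇒ blocked
  5. M → S ← C ← V → X ← E — S:collider[open]; C:chain[open]; V:fork[blocks]; X:collider[open] ⇒ blocked
Since the path M → S ← E is active, M and E are not d-separated given {N, S, V, X}.

No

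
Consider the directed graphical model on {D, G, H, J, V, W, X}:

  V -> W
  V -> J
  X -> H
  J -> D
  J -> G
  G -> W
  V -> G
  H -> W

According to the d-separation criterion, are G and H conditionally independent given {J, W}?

No

There are 3 undirected paths between G and H; checking each against the conditioning set {J, W}:
Path 1: G ← J ← V → W ← H
  J is a chain here and J is conditioned on, so the path is blocked at J.
Path 2: G → W ← H
  W is a collider and W is conditioned on, which opens it — no node blocks this path, so it is active.
Path 3: G ← V → W ← H
  V is a fork and V is not conditioned on; W is a collider and W is conditioned on, which opens it — no node blocks this path, so it is active.
Since the path G → W ← H is active, G and H are not d-separated given {J, W}.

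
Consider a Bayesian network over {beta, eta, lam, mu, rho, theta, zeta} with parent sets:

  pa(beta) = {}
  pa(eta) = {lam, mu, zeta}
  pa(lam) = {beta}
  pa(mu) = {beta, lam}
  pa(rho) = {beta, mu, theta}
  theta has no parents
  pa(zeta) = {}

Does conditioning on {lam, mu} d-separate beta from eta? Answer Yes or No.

6 paths connect beta and eta; each must be blocked for d-separation to hold:
Path 1: beta → lam → mu → eta
  lam is a chain here and lam is conditioned on, so the path is blocked at lam.
Path 2: beta → lam → eta
  lam is a chain here and lam is conditioned on, so the path is blocked at lam.
Path 3: beta → mu ← lam → eta
  lam is a fork here and lam is conditioned on, so the path is blocked at lam.
Path 4: beta → mu → eta
  mu is a chain here and mu is conditioned on, so the path is blocked at mu.
Path 5: beta → rho ← mu ← lam → eta
  rho is a collider here and neither rho nor any of its descendants is conditioned on, so the collider stays closed — the path is blocked at rho.
Path 6: beta → rho ← mu → eta
  rho is a collider here and neither rho nor any of its descendants is conditioned on, so the collider stays closed — the path is blocked at rho.
Since every path is blocked, d-separation holds.

Yes — beta and eta are d-separated given {lam, mu}.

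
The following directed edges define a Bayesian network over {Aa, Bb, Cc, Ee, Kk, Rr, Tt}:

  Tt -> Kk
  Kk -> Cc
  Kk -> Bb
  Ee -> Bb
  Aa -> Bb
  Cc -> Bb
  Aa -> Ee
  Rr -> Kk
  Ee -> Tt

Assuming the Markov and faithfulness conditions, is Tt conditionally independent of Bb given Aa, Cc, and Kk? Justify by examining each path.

No

We examine all 4 paths between Tt and Bb:
  1. Tt → Kk → Bb — Kk:chain[blocks] ⇒ blocked
  2. Tt → Kk → Cc → Bb — Kk:chain[blocks]; Cc:chain[blocks] ⇒ blocked
  3. Tt ← Ee ← Aa → Bb — Ee:chain[open]; Aa:fork[blocks] ⇒ blocked
  4. Tt ← Ee → Bb — Ee:fork[open] ⇒ active
Since the path Tt ← Ee → Bb is active, Tt and Bb are not d-separated given {Aa, Cc, Kk}.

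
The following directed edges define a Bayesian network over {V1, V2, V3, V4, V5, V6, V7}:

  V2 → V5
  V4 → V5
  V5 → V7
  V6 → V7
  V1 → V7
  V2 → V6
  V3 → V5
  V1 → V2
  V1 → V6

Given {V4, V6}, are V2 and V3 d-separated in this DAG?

Yes

Enumerating the 5 paths from V2 to V3 and testing each for blocking by {V4, V6}:
  1. V2 → V6 ← V1 → V7 ← V5 ← V3 — V6:collider[open]; V1:fork[open]; V7:collider[blocks]; V5:chain[open] ⇒ blocked
  2. V2 → V6 → V7 ← V5 ← V3 — V6:chain[blocks]; V7:collider[blocks]; V5:chain[open] ⇒ blocked
  3. V2 ← V1 → V6 → V7 ← V5 ← V3 — V1:fork[open]; V6:chain[blocks]; V7:collider[blocks]; V5:chain[open] ⇒ blocked
  4. V2 ← V1 → V7 ← V5 ← V3 — V1:fork[open]; V7:collider[blocks]; V5:chain[open] ⇒ blocked
  5. V2 → V5 ← V3 — V5:collider[blocks] ⇒ blocked
Every path is blocked, so V2 and V3 are d-separated given {V4, V6}.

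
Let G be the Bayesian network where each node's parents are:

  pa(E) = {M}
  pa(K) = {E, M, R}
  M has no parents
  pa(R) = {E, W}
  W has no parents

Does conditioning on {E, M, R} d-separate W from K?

Yes

Enumerating the 3 paths from W to K and testing each for blocking by {E, M, R}:
Path 1: W → R → K
  R is a chain here and R is conditioned on, so the path is blocked at R.
Path 2: W → R ← E → K
  E is a fork here and E is conditioned on, so the path is blocked at E.
Path 3: W → R ← E ← M → K
  E is a chain here and E is conditioned on, so the path is blocked at E.
Every path is blocked, so W and K are d-separated given {E, M, R}.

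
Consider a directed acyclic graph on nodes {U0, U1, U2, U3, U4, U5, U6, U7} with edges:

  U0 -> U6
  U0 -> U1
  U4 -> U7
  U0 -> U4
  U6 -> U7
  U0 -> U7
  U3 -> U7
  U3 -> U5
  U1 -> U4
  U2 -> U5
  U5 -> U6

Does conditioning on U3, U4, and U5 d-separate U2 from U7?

Yes

Enumerating the 5 paths from U2 to U7 and testing each for blocking by {U3, U4, U5}:
Path 1: U2 → U5 ← U3 → U7
  U3 is a fork here and U3 is conditioned on, so the path is blocked at U3.
Path 2: U2 → U5 → U6 ← U0 → U4 → U7
  U5 is a chain here and U5 is conditioned on, so the path is blocked at U5.
Path 3: U2 → U5 → U6 ← U0 → U1 → U4 → U7
  U5 is a chain here and U5 is conditioned on, so the path is blocked at U5.
Path 4: U2 → U5 → U6 ← U0 → U7
  U5 is a chain here and U5 is conditioned on, so the path is blocked at U5.
Path 5: U2 → U5 → U6 → U7
  U5 is a chain here and U5 is conditioned on, so the path is blocked at U5.
Since every path is blocked, d-separation holds.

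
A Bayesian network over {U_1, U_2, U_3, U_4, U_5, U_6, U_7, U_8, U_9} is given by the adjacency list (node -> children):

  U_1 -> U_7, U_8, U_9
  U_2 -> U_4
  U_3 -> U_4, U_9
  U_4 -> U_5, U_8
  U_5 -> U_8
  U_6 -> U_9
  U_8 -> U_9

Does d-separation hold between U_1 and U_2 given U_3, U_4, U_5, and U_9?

There are 6 undirected paths between U_1 and U_2; checking each against the conditioning set {U_3, U_4, U_5, U_9}:
Path 1: U_1 → U_9 ← U_3 → U_4 ← U_2
  U_3 is a fork here and U_3 is conditioned on, so the path is blocked at U_3.
Path 2: U_1 → U_9 ← U_8 ← U_4 ← U_2
  U_4 is a chain here and U_4 is conditioned on, so the path is blocked at U_4.
Path 3: U_1 → U_9 ← U_8 ← U_5 ← U_4 ← U_2
  U_5 is a chain here and U_5 is conditioned on, so the path is blocked at U_5.
Path 4: U_1 → U_8 → U_9 ← U_3 → U_4 ← U_2
  U_3 is a fork here and U_3 is conditioned on, so the path is blocked at U_3.
Path 5: U_1 → U_8 ← U_4 ← U_2
  U_4 is a chain here and U_4 is conditioned on, so the path is blocked at U_4.
Path 6: U_1 → U_8 ← U_5 ← U_4 ← U_2
  U_5 is a chain here and U_5 is conditioned on, so the path is blocked at U_5.
Every path is blocked, so U_1 and U_2 are d-separated given {U_3, U_4, U_5, U_9}.

Yes — U_1 and U_2 are d-separated given {U_3, U_4, U_5, U_9}.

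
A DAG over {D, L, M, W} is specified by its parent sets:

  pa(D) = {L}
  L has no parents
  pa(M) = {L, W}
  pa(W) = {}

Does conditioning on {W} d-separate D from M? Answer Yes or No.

No — D and M are not d-separated given {W}.

There is one path between D and M:
Path 1: D ← L → M
  L is a fork and L is not conditioned on — no node blocks this path, so it is active.
Because an active path exists, D and M are not d-separated.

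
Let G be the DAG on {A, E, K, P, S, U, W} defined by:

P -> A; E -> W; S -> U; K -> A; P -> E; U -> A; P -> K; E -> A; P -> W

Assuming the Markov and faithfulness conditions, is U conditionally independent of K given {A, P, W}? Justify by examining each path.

There are 4 undirected paths between U and K; checking each against the conditioning set {A, P, W}:
  1. U → A ← K — A:collider[open] ⇒ active
  2. U → A ← E → W ← P → K — A:collider[open]; E:fork[open]; W:collider[open]; P:fork[blocks] ⇒ blocked
  3. U → A ← E ← P → K — A:collider[open]; E:chain[open]; P:fork[blocks] ⇒ blocked
  4. U → A ← P → K — A:collider[open]; P:fork[blocks] ⇒ blocked
At least one path is unblocked, so d-separation fails.

No — U and K are not d-separated given {A, P, W}.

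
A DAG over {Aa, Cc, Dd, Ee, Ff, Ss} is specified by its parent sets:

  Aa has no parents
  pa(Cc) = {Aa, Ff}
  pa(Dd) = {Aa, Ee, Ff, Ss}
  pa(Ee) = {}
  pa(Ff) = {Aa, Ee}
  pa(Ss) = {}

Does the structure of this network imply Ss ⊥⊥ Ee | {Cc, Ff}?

4 paths connect Ss and Ee; each must be blocked for d-separation to hold:
  1. Ss → Dd ← Ee — Dd:collider[blocks] ⇒ blocked
  2. Ss → Dd ← Aa → Cc ← Ff ← Ee — Dd:collider[blocks]; Aa:fork[open]; Cc:collider[open]; Ff:chain[blocks] ⇒ blocked
  3. Ss → Dd ← Aa → Ff ← Ee — Dd:collider[blocks]; Aa:fork[open]; Ff:collider[open] ⇒ blocked
  4. Ss → Dd ← Ff ← Ee — Dd:collider[blocks]; Ff:chain[blocks] ⇒ blocked
All paths are blocked; Ss ⊥ Ee | {Cc, Ff} holds.

Yes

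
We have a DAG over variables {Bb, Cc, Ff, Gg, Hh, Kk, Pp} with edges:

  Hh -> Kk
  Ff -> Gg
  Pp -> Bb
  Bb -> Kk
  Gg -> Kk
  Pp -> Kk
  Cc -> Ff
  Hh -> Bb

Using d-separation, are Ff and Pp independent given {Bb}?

We examine all 3 paths between Ff and Pp:
Path 1: Ff → Gg → Kk ← Bb ← Pp
  Kk is a collider here and neither Kk nor any of its descendants is conditioned on, so the collider stays closed — the path is blocked at Kk.
Path 2: Ff → Gg → Kk ← Pp
  Kk is a collider here and neither Kk nor any of its descendants is conditioned on, so the collider stays closed — the path is blocked at Kk.
Path 3: Ff → Gg → Kk ← Hh → Bb ← Pp
  Kk is a collider here and neither Kk nor any of its descendants is conditioned on, so the collider stays closed — the path is blocked at Kk.
Every path is blocked, so Ff and Pp are d-separated given {Bb}.

Yes — Ff and Pp are d-separated given {Bb}.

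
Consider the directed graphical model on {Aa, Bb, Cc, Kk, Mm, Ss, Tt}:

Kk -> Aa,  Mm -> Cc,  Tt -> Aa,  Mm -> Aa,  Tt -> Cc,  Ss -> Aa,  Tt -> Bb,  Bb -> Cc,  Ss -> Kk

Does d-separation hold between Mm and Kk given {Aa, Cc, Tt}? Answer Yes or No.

We examine all 6 paths between Mm and Kk:
  1. Mm → Cc ← Bb ← Tt → Aa ← Kk — Cc:collider[open]; Bb:chain[open]; Tt:fork[blocks]; Aa:collider[open] ⇒ blocked
  2. Mm → Cc ← Bb ← Tt → Aa ← Ss → Kk — Cc:collider[open]; Bb:chain[open]; Tt:fork[blocks]; Aa:collider[open]; Ss:fork[open] ⇒ blocked
  3. Mm → Cc ← Tt → Aa ← Kk — Cc:collider[open]; Tt:fork[blocks]; Aa:collider[open] ⇒ blocked
  4. Mm → Cc ← Tt → Aa ← Ss → Kk — Cc:collider[open]; Tt:fork[blocks]; Aa:collider[open]; Ss:fork[open] ⇒ blocked
  5. Mm → Aa ← Kk — Aa:collider[open] ⇒ active
  6. Mm → Aa ← Ss → Kk — Aa:collider[open]; Ss:fork[open] ⇒ active
Because an active path exists, Mm and Kk are not d-separated.

No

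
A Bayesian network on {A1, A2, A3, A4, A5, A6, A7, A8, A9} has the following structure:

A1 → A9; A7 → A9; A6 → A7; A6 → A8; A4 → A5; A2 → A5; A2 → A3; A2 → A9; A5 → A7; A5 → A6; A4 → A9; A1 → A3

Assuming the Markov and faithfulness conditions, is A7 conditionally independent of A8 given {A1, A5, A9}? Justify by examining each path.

Enumerating the 5 paths from A7 to A8 and testing each for blocking by {A1, A5, A9}:
Path 1: A7 ← A5 → A6 → A8
  A5 is a fork here and A5 is conditioned on, so the path is blocked at A5.
Path 2: A7 → A9 ← A1 → A3 ← A2 → A5 → A6 → A8
  A1 is a fork here and A1 is conditioned on, so the path is blocked at A1.
Path 3: A7 → A9 ← A2 → A5 → A6 → A8
  A5 is a chain here and A5 is conditioned on, so the path is blocked at A5.
Path 4: A7 → A9 ← A4 → A5 → A6 → A8
  A5 is a chain here and A5 is conditioned on, so the path is blocked at A5.
Path 5: A7 ← A6 → A8
  A6 is a fork and A6 is not conditioned on — no node blocks this path, so it is active.
Since the path A7 ← A6 → A8 is active, A7 and A8 are not d-separated given {A1, A5, A9}.

No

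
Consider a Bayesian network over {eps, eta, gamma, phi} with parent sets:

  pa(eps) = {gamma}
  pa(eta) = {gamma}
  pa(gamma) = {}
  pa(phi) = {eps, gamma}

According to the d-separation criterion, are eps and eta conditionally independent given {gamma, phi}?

Yes

We examine all 2 paths between eps and eta:
Path 1: eps → phi ← gamma → eta
  gamma is a fork here and gamma is conditioned on, so the path is blocked at gamma.
Path 2: eps ← gamma → eta
  gamma is a fork here and gamma is conditioned on, so the path is blocked at gamma.
All paths are blocked; eps ⊥ eta | {gamma, phi} holds.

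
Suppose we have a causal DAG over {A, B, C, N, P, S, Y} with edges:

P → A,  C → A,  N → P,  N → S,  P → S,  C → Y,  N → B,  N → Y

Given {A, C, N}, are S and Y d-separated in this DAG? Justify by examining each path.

Yes — S and Y are d-separated given {A, C, N}.

We examine all 4 paths between S and Y:
  1. S ← P ← N → Y — P:chain[open]; N:fork[blocks] ⇒ blocked
  2. S ← P → A ← C → Y — P:fork[open]; A:collider[open]; C:fork[blocks] ⇒ blocked
  3. S ← N → P → A ← C → Y — N:fork[blocks]; P:chain[open]; A:collider[open]; C:fork[blocks] ⇒ blocked
  4. S ← N → Y — N:fork[blocks] ⇒ blocked
All paths are blocked; S ⊥ Y | {A, C, N} holds.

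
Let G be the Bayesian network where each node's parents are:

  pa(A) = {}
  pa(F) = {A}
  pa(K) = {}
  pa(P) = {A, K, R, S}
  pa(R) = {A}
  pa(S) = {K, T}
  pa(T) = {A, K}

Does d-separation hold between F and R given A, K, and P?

Yes

Enumerating the 6 paths from F to R and testing each for blocking by {A, K, P}:
Path 1: F ← A → T → S → P ← R
  A is a fork here and A is conditioned on, so the path is blocked at A.
Path 2: F ← A → T → S ← K → P ← R
  A is a fork here and A is conditioned on, so the path is blocked at A.
Path 3: F ← A → T ← K → S → P ← R
  A is a fork here and A is conditioned on, so the path is blocked at A.
Path 4: F ← A → T ← K → P ← R
  A is a fork here and A is conditioned on, so the path is blocked at A.
Path 5: F ← A → P ← R
  A is a fork here and A is conditioned on, so the path is blocked at A.
Path 6: F ← A → R
  A is a fork here and A is conditioned on, so the path is blocked at A.
All paths are blocked; F ⊥ R | {A, K, P} holds.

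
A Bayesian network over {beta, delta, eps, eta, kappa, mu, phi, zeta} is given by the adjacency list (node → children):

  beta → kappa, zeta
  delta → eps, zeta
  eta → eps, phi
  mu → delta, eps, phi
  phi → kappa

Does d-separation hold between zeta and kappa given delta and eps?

Enumerating the 5 paths from zeta to kappa and testing each for blocking by {delta, eps}:
  1. zeta ← delta → eps ← eta → phi → kappa — delta:fork[blocks]; eps:collider[open]; eta:fork[open]; phi:chain[open] ⇒ blocked
  2. zeta ← delta → eps ← mu → phi → kappa — delta:fork[blocks]; eps:collider[open]; mu:fork[open]; phi:chain[open] ⇒ blocked
  3. zeta ← delta ← mu → phi → kappa — delta:chain[blocks]; mu:fork[open]; phi:chain[open] ⇒ blocked
  4. zeta ← delta ← mu → eps ← eta → phi → kappa — delta:chain[blocks]; mu:fork[open]; eps:collider[open]; eta:fork[open]; phi:chain[open] ⇒ blocked
  5. zeta ← beta → kappa — beta:fork[open] ⇒ active
Since the path zeta ← beta → kappa is active, zeta and kappa are not d-separated given {delta, eps}.

No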